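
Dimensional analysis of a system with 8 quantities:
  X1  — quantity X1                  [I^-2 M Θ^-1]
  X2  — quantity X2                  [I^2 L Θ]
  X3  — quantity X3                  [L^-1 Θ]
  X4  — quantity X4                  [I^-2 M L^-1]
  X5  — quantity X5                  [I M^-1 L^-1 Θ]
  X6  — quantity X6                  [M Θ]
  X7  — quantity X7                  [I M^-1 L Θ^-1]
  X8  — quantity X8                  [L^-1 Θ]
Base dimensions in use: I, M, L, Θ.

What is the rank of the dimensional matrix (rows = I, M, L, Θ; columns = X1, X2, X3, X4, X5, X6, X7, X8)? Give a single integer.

Exponent matrix [I,M,L,Θ] × [X1,X2,X3,X4,X5,X6,X7,X8]:
  I: [-2  2  0 -2  1  0  1  0]
  M: [ 1  0  0  1 -1  1 -1  0]
  L: [ 0  1 -1 -1 -1  0  1 -1]
  Θ: [-1  1  1  0  1  1 -1  1]
Row reduction gives pivot columns X1,X2,X3; rank = 3

3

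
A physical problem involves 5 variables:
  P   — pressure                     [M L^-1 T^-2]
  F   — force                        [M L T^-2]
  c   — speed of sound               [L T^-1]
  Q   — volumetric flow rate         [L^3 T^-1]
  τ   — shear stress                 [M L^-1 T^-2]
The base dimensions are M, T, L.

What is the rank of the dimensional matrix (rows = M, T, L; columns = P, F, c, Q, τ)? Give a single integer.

Dimensional matrix (M×T×L by P×F×c×Q×τ):
  M: [ 1  1  0  0  1]
  T: [-2 -2 -1 -1 -2]
  L: [-1  1  1  3 -1]
Row reduction gives pivot columns P,F,c; rank = 3

3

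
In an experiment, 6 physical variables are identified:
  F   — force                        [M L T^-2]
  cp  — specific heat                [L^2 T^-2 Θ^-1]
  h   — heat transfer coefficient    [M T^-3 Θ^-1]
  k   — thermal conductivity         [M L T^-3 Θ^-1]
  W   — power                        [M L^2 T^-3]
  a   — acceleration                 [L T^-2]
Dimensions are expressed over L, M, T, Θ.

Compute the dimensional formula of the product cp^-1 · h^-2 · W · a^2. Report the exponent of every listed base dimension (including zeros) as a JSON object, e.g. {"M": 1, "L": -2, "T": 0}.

Write exponents as rows L,M,T,Θ / cols F,cp,h,k,W,a:
  L: [ 1  2  0  1  2  1]
  M: [ 1  0  1  1  1  0]
  T: [-2 -2 -3 -3 -3 -2]
  Θ: [ 0 -1 -1 -1  0  0]
  [L]: (-1)·2+(-2)·0+(1)·2+(2)·1 = 2
  [M]: (-1)·0+(-2)·1+(1)·1+(2)·0 = -1
  [T]: (-1)·-2+(-2)·-3+(1)·-3+(2)·-2 = 1
  [Θ]: (-1)·-1+(-2)·-1+(1)·0+(2)·0 = 3
⇒ L^2 M^-1 T Θ^3

{"L": 2, "M": -1, "T": 1, "Θ": 3}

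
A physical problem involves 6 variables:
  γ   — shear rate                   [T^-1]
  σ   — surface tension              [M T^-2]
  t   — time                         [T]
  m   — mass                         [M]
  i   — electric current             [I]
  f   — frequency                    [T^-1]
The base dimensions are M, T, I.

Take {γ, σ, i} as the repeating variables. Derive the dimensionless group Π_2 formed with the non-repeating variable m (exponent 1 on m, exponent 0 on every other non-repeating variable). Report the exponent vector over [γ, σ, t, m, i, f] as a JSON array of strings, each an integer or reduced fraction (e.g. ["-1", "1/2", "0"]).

["2", "-1", "0", "1", "0", "0"]

Dimensional matrix (M×T×I by γ×σ×t×m×i×f):
  M: [ 0  1  0  1  0  0]
  T: [-1 -2  1  0  0 -1]
  I: [ 0  0  0  0  1  0]
Echelon form has 3 nonzero rows (pivots: γ,σ,i)
Repeat: γ,σ,i; free: t,m,f
RREF:
  r0: [   1    0   -1   -2    0    1]
  r1: [   0    1    0    1    0    0]
  r2: [   0    0    0    0    1    0]
Fix exponent of m at 1, t at 0, f at 0; solve each RREF row for its pivot's exponent:
  r0: exp(γ) + (-2)·1 = 0 ⇒ exp(γ) = 2
  r1: exp(σ) + (1)·1 = 0 ⇒ exp(σ) = -1
  r2: exp(i) + (0)·1 = 0 ⇒ exp(i) = 0
Π_2 = γ^2 · σ^-1 · m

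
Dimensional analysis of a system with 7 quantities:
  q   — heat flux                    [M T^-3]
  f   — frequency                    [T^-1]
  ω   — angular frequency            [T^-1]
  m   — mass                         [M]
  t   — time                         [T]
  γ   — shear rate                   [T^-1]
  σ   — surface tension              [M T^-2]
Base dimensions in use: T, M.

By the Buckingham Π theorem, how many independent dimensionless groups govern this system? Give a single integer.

Exponent matrix [T,M] × [q,f,ω,m,t,γ,σ]:
  T: [-3 -1 -1  0  1 -1 -2]
  M: [ 1  0  0  1  0  0  1]
Row reduction gives pivot columns q,f; rank = 2
Π count = n − r = 7 − 2 = 5

5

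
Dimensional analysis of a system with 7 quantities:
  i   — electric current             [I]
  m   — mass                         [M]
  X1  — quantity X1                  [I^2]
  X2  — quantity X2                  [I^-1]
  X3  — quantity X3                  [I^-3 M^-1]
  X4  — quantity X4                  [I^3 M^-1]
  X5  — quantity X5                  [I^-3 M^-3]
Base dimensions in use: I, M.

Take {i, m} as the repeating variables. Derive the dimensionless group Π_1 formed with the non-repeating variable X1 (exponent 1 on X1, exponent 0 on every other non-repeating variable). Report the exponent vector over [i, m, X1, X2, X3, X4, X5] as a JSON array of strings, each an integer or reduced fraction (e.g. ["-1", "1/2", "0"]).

Exponent matrix [I,M] × [i,m,X1,X2,X3,X4,X5]:
  I: [ 1  0  2 -1 -3  3 -3]
  M: [ 0  1  0  0 -1 -1 -3]
Echelon form has 2 nonzero rows (pivots: i,m)
Repeat: i,m; free: X1,X2,X3,X4,X5
RREF:
  r0: [   1    0    2   -1   -3    3   -3]
  r1: [   0    1    0    0   -1   -1   -3]
Fix exponent of X1 at 1, X2 at 0, X3 at 0, X4 at 0, X5 at 0; solve each RREF row for its pivot's exponent:
  r0: exp(i) + (2)·1 = 0 ⇒ exp(i) = -2
  r1: exp(m) + (0)·1 = 0 ⇒ exp(m) = 0
Π_1 = i^-2 · X1

["-2", "0", "1", "0", "0", "0", "0"]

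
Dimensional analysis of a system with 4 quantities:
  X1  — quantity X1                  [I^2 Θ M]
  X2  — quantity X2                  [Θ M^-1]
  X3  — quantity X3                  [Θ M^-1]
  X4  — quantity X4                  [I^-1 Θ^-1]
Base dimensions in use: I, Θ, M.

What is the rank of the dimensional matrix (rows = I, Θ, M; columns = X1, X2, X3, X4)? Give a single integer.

2

Write exponents as rows I,Θ,M / cols X1,X2,X3,X4:
  I: [ 2  0  0 -1]
  Θ: [ 1  1  1 -1]
  M: [ 1 -1 -1  0]
Echelon form has 2 nonzero rows (pivots: X1,X2)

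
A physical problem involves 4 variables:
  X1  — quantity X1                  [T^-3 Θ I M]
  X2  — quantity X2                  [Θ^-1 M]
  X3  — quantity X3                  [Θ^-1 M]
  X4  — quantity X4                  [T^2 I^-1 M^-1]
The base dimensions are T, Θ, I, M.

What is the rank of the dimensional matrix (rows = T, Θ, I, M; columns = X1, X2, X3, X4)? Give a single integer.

Dimensional matrix (T×Θ×I×M by X1×X2×X3×X4):
  T: [-3  0  0  2]
  Θ: [ 1 -1 -1  0]
  I: [ 1  0  0 -1]
  M: [ 1  1  1 -1]
Row reduction gives pivot columns X1,X2,X4; rank = 3

3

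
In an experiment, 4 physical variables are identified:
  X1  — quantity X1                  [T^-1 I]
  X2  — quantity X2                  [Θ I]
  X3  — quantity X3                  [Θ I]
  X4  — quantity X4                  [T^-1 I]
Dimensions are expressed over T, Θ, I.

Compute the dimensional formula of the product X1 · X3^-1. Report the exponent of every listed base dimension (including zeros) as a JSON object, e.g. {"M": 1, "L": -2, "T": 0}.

{"T": -1, "Θ": -1, "I": 0}

Dimensional matrix (T×Θ×I by X1×X2×X3×X4):
  T: [-1  0  0 -1]
  Θ: [ 0  1  1  0]
  I: [ 1  1  1  1]
  [T]: (1)·-1+(-1)·0 = -1
  [Θ]: (1)·0+(-1)·1 = -1
  [I]: (1)·1+(-1)·1 = 0
⇒ T^-1 Θ^-1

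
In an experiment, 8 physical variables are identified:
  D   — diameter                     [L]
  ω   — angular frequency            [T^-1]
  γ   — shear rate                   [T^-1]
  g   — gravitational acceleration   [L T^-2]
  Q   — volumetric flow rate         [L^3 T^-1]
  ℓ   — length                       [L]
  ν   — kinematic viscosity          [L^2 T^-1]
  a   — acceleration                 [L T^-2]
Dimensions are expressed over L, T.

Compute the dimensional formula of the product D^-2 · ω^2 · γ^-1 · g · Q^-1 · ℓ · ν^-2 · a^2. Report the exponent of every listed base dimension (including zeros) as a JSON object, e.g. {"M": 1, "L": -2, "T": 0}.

{"L": -5, "T": -4}

Dimensional matrix (L×T by D×ω×γ×g×Q×ℓ×ν×a):
  L: [ 1  0  0  1  3  1  2  1]
  T: [ 0 -1 -1 -2 -1  0 -1 -2]
  [L]: (-2)·1+(2)·0+(-1)·0+(1)·1+(-1)·3+(1)·1+(-2)·2+(2)·1 = -5
  [T]: (-2)·0+(2)·-1+(-1)·-1+(1)·-2+(-1)·-1+(1)·0+(-2)·-1+(2)·-2 = -4
⇒ L^-5 T^-4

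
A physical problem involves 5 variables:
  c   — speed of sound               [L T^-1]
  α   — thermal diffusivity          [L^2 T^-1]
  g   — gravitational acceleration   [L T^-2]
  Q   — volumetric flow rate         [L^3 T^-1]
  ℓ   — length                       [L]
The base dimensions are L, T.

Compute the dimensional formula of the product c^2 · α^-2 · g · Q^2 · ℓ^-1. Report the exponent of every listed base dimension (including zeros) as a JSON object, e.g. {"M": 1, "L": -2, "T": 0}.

{"L": 4, "T": -4}

Dimensional matrix (L×T by c×α×g×Q×ℓ):
  L: [ 1  2  1  3  1]
  T: [-1 -1 -2 -1  0]
  [L]: (2)·1+(-2)·2+(1)·1+(2)·3+(-1)·1 = 4
  [T]: (2)·-1+(-2)·-1+(1)·-2+(2)·-1+(-1)·0 = -4
⇒ L^4 T^-4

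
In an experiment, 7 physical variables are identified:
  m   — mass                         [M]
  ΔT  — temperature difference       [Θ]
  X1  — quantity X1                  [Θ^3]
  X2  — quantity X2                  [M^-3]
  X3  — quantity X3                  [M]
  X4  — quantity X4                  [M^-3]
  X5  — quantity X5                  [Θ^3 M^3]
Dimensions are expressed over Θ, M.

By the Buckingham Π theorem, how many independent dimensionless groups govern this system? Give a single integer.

Write exponents as rows Θ,M / cols m,ΔT,X1,X2,X3,X4,X5:
  Θ: [ 0  1  3  0  0  0  3]
  M: [ 1  0  0 -3  1 -3  3]
RREF → pivots at {m,ΔT} ⇒ r = 2
n=7, r=2 ⇒ 5 dimensionless groups

5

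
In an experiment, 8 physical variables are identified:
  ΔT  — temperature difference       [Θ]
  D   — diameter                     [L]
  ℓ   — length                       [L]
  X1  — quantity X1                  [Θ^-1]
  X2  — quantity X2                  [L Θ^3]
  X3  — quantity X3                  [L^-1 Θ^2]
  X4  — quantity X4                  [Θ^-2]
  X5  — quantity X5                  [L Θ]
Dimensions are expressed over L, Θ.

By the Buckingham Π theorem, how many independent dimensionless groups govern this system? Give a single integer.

6

Exponent matrix [L,Θ] × [ΔT,D,ℓ,X1,X2,X3,X4,X5]:
  L: [ 0  1  1  0  1 -1  0  1]
  Θ: [ 1  0  0 -1  3  2 -2  1]
RREF → pivots at {ΔT,D} ⇒ r = 2
n=8, r=2 ⇒ 6 dimensionless groups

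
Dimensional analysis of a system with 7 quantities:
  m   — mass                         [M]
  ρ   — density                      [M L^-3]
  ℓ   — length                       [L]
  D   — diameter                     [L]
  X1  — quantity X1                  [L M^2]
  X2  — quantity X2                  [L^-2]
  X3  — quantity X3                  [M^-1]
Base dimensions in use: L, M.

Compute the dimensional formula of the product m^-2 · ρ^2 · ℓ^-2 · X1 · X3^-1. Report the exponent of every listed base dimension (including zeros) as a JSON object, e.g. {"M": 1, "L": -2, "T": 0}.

{"L": -7, "M": 3}

Exponent matrix [L,M] × [m,ρ,ℓ,D,X1,X2,X3]:
  L: [ 0 -3  1  1  1 -2  0]
  M: [ 1  1  0  0  2  0 -1]
  [L]: (-2)·0+(2)·-3+(-2)·1+(1)·1+(-1)·0 = -7
  [M]: (-2)·1+(2)·1+(-2)·0+(1)·2+(-1)·-1 = 3
⇒ L^-7 M^3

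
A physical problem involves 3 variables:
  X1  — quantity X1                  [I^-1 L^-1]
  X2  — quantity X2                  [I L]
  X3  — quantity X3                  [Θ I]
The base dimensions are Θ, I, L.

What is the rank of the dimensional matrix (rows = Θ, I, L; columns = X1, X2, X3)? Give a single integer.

Dimensional matrix (Θ×I×L by X1×X2×X3):
  Θ: [ 0  0  1]
  I: [-1  1  1]
  L: [-1  1  0]
Row reduction gives pivot columns X1,X3; rank = 2

2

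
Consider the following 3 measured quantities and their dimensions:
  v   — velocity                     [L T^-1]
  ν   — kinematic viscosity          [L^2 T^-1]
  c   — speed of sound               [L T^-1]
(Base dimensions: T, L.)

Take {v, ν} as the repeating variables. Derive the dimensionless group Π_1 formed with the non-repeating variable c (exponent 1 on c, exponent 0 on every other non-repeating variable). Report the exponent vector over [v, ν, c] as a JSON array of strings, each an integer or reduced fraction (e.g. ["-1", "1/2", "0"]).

["-1", "0", "1"]

Exponent matrix [T,L] × [v,ν,c]:
  T: [-1 -1 -1]
  L: [ 1  2  1]
Echelon form has 2 nonzero rows (pivots: v,ν)
Pivot set = {v,ν}, free = {c}
RREF:
  r0: [   1    0    1]
  r1: [   0    1    0]
Fix exponent of c at 1; solve each RREF row for its pivot's exponent:
  r0: exp(v) + (1)·1 = 0 ⇒ exp(v) = -1
  r1: exp(ν) + (0)·1 = 0 ⇒ exp(ν) = 0
Π_1 = v^-1 · c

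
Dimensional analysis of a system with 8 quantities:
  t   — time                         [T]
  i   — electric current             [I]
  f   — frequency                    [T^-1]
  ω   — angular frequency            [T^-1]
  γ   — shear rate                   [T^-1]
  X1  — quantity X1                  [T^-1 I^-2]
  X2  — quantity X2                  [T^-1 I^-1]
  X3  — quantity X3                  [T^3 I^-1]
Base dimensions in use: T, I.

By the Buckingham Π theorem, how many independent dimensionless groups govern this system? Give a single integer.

6

Exponent matrix [T,I] × [t,i,f,ω,γ,X1,X2,X3]:
  T: [ 1  0 -1 -1 -1 -1 -1  3]
  I: [ 0  1  0  0  0 -2 -1 -1]
RREF → pivots at {t,i} ⇒ r = 2
n=8, r=2 ⇒ 6 dimensionless groups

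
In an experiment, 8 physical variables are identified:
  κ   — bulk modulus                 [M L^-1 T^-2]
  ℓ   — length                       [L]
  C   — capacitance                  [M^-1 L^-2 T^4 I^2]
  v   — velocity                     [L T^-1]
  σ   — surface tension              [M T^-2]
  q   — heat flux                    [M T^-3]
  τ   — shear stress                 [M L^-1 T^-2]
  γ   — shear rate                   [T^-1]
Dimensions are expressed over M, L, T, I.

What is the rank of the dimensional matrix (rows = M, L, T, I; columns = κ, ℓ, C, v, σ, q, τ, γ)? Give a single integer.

4

Write exponents as rows M,L,T,I / cols κ,ℓ,C,v,σ,q,τ,γ:
  M: [ 1  0 -1  0  1  1  1  0]
  L: [-1  1 -2  1  0  0 -1  0]
  T: [-2  0  4 -1 -2 -3 -2 -1]
  I: [ 0  0  2  0  0  0  0  0]
Row reduction gives pivot columns κ,ℓ,C,v; rank = 4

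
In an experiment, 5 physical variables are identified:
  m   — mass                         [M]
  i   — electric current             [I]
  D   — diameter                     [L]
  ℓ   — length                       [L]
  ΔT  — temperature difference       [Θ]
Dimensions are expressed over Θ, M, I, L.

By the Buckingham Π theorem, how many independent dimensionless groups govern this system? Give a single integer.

1

Write exponents as rows Θ,M,I,L / cols m,i,D,ℓ,ΔT:
  Θ: [ 0  0  0  0  1]
  M: [ 1  0  0  0  0]
  I: [ 0  1  0  0  0]
  L: [ 0  0  1  1  0]
RREF → pivots at {m,i,D,ΔT} ⇒ r = 4
Π count = n − r = 5 − 4 = 1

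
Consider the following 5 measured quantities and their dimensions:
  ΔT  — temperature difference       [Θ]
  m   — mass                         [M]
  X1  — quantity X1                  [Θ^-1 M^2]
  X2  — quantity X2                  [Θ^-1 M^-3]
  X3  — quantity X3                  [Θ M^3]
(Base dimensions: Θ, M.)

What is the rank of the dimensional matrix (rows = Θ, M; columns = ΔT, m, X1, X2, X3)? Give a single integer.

2

Write exponents as rows Θ,M / cols ΔT,m,X1,X2,X3:
  Θ: [ 1  0 -1 -1  1]
  M: [ 0  1  2 -3  3]
Row reduction gives pivot columns ΔT,m; rank = 2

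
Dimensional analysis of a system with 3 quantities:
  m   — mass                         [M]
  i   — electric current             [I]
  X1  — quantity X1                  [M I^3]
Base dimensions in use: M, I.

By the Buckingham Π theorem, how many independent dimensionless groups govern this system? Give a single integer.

Exponent matrix [M,I] × [m,i,X1]:
  M: [ 1  0  1]
  I: [ 0  1  3]
Row reduction gives pivot columns m,i; rank = 2
Π count = n − r = 3 − 2 = 1

1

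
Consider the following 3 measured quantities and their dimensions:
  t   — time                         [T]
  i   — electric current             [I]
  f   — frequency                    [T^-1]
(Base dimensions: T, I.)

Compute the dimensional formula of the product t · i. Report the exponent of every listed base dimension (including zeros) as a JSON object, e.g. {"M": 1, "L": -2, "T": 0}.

Write exponents as rows T,I / cols t,i,f:
  T: [ 1  0 -1]
  I: [ 0  1  0]
  [T]: (1)·1+(1)·0 = 1
  [I]: (1)·0+(1)·1 = 1
⇒ T I

{"T": 1, "I": 1}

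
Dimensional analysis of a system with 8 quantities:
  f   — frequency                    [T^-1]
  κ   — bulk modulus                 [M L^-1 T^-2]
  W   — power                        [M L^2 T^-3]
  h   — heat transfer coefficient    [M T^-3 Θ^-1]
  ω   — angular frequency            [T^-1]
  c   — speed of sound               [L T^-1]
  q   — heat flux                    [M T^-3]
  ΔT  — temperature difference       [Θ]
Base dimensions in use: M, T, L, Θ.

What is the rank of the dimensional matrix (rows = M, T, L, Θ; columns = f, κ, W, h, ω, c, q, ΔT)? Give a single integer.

4

Exponent matrix [M,T,L,Θ] × [f,κ,W,h,ω,c,q,ΔT]:
  M: [ 0  1  1  1  0  0  1  0]
  T: [-1 -2 -3 -3 -1 -1 -3  0]
  L: [ 0 -1  2  0  0  1  0  0]
  Θ: [ 0  0  0 -1  0  0  0  1]
RREF → pivots at {f,κ,W,h} ⇒ r = 4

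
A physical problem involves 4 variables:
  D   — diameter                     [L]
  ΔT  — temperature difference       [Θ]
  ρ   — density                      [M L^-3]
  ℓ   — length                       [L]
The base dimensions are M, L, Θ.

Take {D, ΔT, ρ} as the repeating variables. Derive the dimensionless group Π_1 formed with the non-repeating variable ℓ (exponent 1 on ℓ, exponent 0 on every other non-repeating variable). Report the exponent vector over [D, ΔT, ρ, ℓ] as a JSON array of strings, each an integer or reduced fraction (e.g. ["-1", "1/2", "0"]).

Dimensional matrix (M×L×Θ by D×ΔT×ρ×ℓ):
  M: [ 0  0  1  0]
  L: [ 1  0 -3  1]
  Θ: [ 0  1  0  0]
Row reduction gives pivot columns D,ΔT,ρ; rank = 3
Pivot set = {D,ΔT,ρ}, free = {ℓ}
RREF:
  r0: [   1    0    0    1]
  r1: [   0    1    0    0]
  r2: [   0    0    1    0]
Fix exponent of ℓ at 1; solve each RREF row for its pivot's exponent:
  r0: exp(D) + (1)·1 = 0 ⇒ exp(D) = -1
  r1: exp(ΔT) + (0)·1 = 0 ⇒ exp(ΔT) = 0
  r2: exp(ρ) + (0)·1 = 0 ⇒ exp(ρ) = 0
Π_1 = D^-1 · ℓ

["-1", "0", "0", "1"]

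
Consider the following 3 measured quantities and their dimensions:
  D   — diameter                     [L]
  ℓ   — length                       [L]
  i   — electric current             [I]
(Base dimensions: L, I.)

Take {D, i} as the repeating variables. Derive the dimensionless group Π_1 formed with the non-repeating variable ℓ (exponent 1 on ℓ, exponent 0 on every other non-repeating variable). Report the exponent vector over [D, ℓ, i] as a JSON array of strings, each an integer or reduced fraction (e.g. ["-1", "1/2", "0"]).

Dimensional matrix (L×I by D×ℓ×i):
  L: [ 1  1  0]
  I: [ 0  0  1]
Row reduction gives pivot columns D,i; rank = 2
Repeat: D,i; free: ℓ
RREF:
  r0: [   1    1    0]
  r1: [   0    0    1]
Fix exponent of ℓ at 1; solve each RREF row for its pivot's exponent:
  r0: exp(D) + (1)·1 = 0 ⇒ exp(D) = -1
  r1: exp(i) + (0)·1 = 0 ⇒ exp(i) = 0
Π_1 = D^-1 · ℓ

["-1", "1", "0"]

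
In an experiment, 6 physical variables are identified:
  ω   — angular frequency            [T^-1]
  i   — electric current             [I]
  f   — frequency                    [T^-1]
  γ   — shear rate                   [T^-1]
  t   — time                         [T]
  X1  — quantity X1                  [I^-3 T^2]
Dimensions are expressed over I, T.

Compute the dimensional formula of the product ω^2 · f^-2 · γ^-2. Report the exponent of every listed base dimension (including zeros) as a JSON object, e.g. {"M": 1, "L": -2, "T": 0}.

Write exponents as rows I,T / cols ω,i,f,γ,t,X1:
  I: [ 0  1  0  0  0 -3]
  T: [-1  0 -1 -1  1  2]
  [I]: (2)·0+(-2)·0+(-2)·0 = 0
  [T]: (2)·-1+(-2)·-1+(-2)·-1 = 2
⇒ T^2

{"I": 0, "T": 2}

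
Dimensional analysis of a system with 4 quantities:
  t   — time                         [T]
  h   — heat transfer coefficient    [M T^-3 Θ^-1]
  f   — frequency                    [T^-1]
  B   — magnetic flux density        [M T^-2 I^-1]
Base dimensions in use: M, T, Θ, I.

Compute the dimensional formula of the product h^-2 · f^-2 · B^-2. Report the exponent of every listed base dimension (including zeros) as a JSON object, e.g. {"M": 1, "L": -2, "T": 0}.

Exponent matrix [M,T,Θ,I] × [t,h,f,B]:
  M: [ 0  1  0  1]
  T: [ 1 -3 -1 -2]
  Θ: [ 0 -1  0  0]
  I: [ 0  0  0 -1]
  [M]: (-2)·1+(-2)·0+(-2)·1 = -4
  [T]: (-2)·-3+(-2)·-1+(-2)·-2 = 12
  [Θ]: (-2)·-1+(-2)·0+(-2)·0 = 2
  [I]: (-2)·0+(-2)·0+(-2)·-1 = 2
⇒ M^-4 T^12 Θ^2 I^2

{"M": -4, "T": 12, "Θ": 2, "I": 2}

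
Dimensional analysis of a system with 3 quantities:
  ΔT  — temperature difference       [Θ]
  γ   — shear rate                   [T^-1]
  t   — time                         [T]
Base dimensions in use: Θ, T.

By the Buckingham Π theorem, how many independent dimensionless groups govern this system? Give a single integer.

Exponent matrix [Θ,T] × [ΔT,γ,t]:
  Θ: [ 1  0  0]
  T: [ 0 -1  1]
Echelon form has 2 nonzero rows (pivots: ΔT,γ)
n=3, r=2 ⇒ 1 dimensionless group

1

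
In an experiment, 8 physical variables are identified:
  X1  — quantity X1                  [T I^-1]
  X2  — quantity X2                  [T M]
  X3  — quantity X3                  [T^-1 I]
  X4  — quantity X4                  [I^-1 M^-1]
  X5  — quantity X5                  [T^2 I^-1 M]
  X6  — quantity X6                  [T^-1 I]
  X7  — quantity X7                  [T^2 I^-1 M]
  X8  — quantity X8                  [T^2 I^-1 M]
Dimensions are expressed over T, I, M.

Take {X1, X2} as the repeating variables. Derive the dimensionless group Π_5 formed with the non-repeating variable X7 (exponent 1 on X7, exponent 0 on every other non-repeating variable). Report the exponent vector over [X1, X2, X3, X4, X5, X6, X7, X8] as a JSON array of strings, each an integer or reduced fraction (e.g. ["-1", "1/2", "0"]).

Write exponents as rows T,I,M / cols X1,X2,X3,X4,X5,X6,X7,X8:
  T: [ 1  1 -1  0  2 -1  2  2]
  I: [-1  0  1 -1 -1  1 -1 -1]
  M: [ 0  1  0 -1  1  0  1  1]
Echelon form has 2 nonzero rows (pivots: X1,X2)
Pivot set = {X1,X2}, free = {X3,X4,X5,X6,X7,X8}
RREF:
  r0: [   1    0   -1    1    1   -1    1    1]
  r1: [   0    1    0   -1    1    0    1    1]
  r2: [   0    0    0    0    0    0    0    0]
Fix exponent of X7 at 1, X3 at 0, X4 at 0, X5 at 0, X6 at 0, X8 at 0; solve each RREF row for its pivot's exponent:
  r0: exp(X1) + (1)·1 = 0 ⇒ exp(X1) = -1
  r1: exp(X2) + (1)·1 = 0 ⇒ exp(X2) = -1
Π_5 = X1^-1 · X2^-1 · X7

["-1", "-1", "0", "0", "0", "0", "1", "0"]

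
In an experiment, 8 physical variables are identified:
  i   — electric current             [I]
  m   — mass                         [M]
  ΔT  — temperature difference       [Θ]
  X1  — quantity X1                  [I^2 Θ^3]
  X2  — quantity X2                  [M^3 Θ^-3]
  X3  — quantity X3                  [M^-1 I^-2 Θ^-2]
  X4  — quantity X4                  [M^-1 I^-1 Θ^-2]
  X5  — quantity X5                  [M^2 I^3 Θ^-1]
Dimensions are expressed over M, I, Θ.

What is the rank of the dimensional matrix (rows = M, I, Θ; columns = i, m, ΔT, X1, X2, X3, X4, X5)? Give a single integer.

3

Dimensional matrix (M×I×Θ by i×m×ΔT×X1×X2×X3×X4×X5):
  M: [ 0  1  0  0  3 -1 -1  2]
  I: [ 1  0  0  2  0 -2 -1  3]
  Θ: [ 0  0  1  3 -3 -2 -2 -1]
Row reduction gives pivot columns i,m,ΔT; rank = 3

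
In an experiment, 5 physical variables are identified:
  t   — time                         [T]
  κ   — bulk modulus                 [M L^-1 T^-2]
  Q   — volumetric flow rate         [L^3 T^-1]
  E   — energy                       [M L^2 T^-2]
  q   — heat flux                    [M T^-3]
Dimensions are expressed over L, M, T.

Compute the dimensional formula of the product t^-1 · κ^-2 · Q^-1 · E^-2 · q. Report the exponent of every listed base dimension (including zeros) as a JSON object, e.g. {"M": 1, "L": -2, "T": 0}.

{"L": -5, "M": -3, "T": 5}

Write exponents as rows L,M,T / cols t,κ,Q,E,q:
  L: [ 0 -1  3  2  0]
  M: [ 0  1  0  1  1]
  T: [ 1 -2 -1 -2 -3]
  [L]: (-1)·0+(-2)·-1+(-1)·3+(-2)·2+(1)·0 = -5
  [M]: (-1)·0+(-2)·1+(-1)·0+(-2)·1+(1)·1 = -3
  [T]: (-1)·1+(-2)·-2+(-1)·-1+(-2)·-2+(1)·-3 = 5
⇒ L^-5 M^-3 T^5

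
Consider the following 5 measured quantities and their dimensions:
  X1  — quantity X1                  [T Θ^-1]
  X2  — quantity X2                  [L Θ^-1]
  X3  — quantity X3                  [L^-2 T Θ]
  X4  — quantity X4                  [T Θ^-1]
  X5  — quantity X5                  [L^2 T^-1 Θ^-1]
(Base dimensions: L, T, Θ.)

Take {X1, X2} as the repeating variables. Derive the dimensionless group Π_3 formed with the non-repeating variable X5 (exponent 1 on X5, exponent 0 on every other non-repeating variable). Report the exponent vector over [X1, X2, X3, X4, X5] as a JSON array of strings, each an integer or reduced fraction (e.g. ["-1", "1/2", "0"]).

Write exponents as rows L,T,Θ / cols X1,X2,X3,X4,X5:
  L: [ 0  1 -2  0  2]
  T: [ 1  0  1  1 -1]
  Θ: [-1 -1  1 -1 -1]
RREF → pivots at {X1,X2} ⇒ r = 2
Repeat: X1,X2; free: X3,X4,X5
RREF:
  r0: [   1    0    1    1   -1]
  r1: [   0    1   -2    0    2]
  r2: [   0    0    0    0    0]
Fix exponent of X5 at 1, X3 at 0, X4 at 0; solve each RREF row for its pivot's exponent:
  r0: exp(X1) + (-1)·1 = 0 ⇒ exp(X1) = 1
  r1: exp(X2) + (2)·1 = 0 ⇒ exp(X2) = -2
Π_3 = X1 · X2^-2 · X5

["1", "-2", "0", "0", "1"]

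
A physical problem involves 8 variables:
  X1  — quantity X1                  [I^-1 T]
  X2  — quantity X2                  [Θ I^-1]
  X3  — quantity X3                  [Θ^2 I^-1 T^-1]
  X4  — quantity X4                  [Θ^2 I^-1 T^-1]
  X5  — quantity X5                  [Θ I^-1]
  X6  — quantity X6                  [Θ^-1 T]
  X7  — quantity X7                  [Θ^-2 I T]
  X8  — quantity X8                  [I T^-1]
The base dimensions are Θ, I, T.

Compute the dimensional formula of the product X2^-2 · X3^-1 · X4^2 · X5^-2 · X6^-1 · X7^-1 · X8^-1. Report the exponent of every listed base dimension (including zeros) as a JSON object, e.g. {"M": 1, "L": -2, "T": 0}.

{"Θ": 1, "I": 1, "T": -2}

Write exponents as rows Θ,I,T / cols X1,X2,X3,X4,X5,X6,X7,X8:
  Θ: [ 0  1  2  2  1 -1 -2  0]
  I: [-1 -1 -1 -1 -1  0  1  1]
  T: [ 1  0 -1 -1  0  1  1 -1]
  [Θ]: (-2)·1+(-1)·2+(2)·2+(-2)·1+(-1)·-1+(-1)·-2+(-1)·0 = 1
  [I]: (-2)·-1+(-1)·-1+(2)·-1+(-2)·-1+(-1)·0+(-1)·1+(-1)·1 = 1
  [T]: (-2)·0+(-1)·-1+(2)·-1+(-2)·0+(-1)·1+(-1)·1+(-1)·-1 = -2
⇒ Θ I T^-2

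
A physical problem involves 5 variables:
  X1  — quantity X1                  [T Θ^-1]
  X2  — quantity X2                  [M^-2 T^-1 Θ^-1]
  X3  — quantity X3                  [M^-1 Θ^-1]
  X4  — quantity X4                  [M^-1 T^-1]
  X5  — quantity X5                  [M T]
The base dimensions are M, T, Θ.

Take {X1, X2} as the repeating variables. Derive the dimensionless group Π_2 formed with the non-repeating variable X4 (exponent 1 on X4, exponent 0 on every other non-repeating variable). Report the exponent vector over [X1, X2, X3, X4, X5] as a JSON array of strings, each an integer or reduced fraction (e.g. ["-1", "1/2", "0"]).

Write exponents as rows M,T,Θ / cols X1,X2,X3,X4,X5:
  M: [ 0 -2 -1 -1  1]
  T: [ 1 -1  0 -1  1]
  Θ: [-1 -1 -1  0  0]
Row reduction gives pivot columns X1,X2; rank = 2
Pivot set = {X1,X2}, free = {X3,X4,X5}
RREF:
  r0: [   1    0  1/2 -1/2  1/2]
  r1: [   0    1  1/2  1/2 -1/2]
  r2: [   0    0    0    0    0]
Fix exponent of X4 at 1, X3 at 0, X5 at 0; solve each RREF row for its pivot's exponent:
  r0: exp(X1) + (-1/2)·1 = 0 ⇒ exp(X1) = 1/2
  r1: exp(X2) + (1/2)·1 = 0 ⇒ exp(X2) = -1/2
Π_2 = X1^(1/2) · X2^(-1/2) · X4

["1/2", "-1/2", "0", "1", "0"]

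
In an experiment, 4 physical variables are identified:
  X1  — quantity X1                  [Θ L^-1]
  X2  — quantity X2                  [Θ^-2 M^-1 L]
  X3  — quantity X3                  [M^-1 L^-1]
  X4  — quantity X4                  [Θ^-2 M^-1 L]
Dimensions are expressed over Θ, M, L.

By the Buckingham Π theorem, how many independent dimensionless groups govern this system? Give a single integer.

Exponent matrix [Θ,M,L] × [X1,X2,X3,X4]:
  Θ: [ 1 -2  0 -2]
  M: [ 0 -1 -1 -1]
  L: [-1  1 -1  1]
RREF → pivots at {X1,X2} ⇒ r = 2
n=4, r=2 ⇒ 2 dimensionless groups

2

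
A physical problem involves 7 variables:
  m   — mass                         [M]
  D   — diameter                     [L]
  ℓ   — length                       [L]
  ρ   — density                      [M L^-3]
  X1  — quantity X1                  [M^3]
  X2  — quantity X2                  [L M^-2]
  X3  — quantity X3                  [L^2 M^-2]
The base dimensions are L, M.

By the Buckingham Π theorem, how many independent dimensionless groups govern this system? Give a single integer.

Write exponents as rows L,M / cols m,D,ℓ,ρ,X1,X2,X3:
  L: [ 0  1  1 -3  0  1  2]
  M: [ 1  0  0  1  3 -2 -2]
Row reduction gives pivot columns m,D; rank = 2
Π count = n − r = 7 − 2 = 5

5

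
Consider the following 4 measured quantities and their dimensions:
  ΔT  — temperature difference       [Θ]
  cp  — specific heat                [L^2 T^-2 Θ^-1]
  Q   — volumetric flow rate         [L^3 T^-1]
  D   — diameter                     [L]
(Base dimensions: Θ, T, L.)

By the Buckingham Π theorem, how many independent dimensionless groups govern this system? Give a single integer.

1

Write exponents as rows Θ,T,L / cols ΔT,cp,Q,D:
  Θ: [ 1 -1  0  0]
  T: [ 0 -2 -1  0]
  L: [ 0  2  3  1]
RREF → pivots at {ΔT,cp,Q} ⇒ r = 3
n=4, r=3 ⇒ 1 dimensionless group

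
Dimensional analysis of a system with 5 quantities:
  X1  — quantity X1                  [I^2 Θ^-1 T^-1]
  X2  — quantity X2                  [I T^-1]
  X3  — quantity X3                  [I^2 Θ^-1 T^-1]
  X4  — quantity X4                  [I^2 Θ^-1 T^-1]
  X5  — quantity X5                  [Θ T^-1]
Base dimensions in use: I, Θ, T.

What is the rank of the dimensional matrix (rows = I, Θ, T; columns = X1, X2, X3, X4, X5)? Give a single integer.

Write exponents as rows I,Θ,T / cols X1,X2,X3,X4,X5:
  I: [ 2  1  2  2  0]
  Θ: [-1  0 -1 -1  1]
  T: [-1 -1 -1 -1 -1]
Row reduction gives pivot columns X1,X2; rank = 2

2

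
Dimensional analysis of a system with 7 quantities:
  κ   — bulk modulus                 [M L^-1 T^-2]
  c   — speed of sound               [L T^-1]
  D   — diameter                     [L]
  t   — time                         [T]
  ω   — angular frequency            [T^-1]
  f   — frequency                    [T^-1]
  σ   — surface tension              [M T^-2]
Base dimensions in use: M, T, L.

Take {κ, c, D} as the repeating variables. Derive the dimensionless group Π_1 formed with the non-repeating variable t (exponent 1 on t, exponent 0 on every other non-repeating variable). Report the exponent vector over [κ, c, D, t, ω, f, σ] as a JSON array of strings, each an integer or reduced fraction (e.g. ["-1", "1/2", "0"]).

["0", "1", "-1", "1", "0", "0", "0"]

Exponent matrix [M,T,L] × [κ,c,D,t,ω,f,σ]:
  M: [ 1  0  0  0  0  0  1]
  T: [-2 -1  0  1 -1 -1 -2]
  L: [-1  1  1  0  0  0  0]
Echelon form has 3 nonzero rows (pivots: κ,c,D)
Pivot set = {κ,c,D}, free = {t,ω,f,σ}
RREF:
  r0: [   1    0    0    0    0    0    1]
  r1: [   0    1    0   -1    1    1    0]
  r2: [   0    0    1    1   -1   -1    1]
Fix exponent of t at 1, ω at 0, f at 0, σ at 0; solve each RREF row for its pivot's exponent:
  r0: exp(κ) + (0)·1 = 0 ⇒ exp(κ) = 0
  r1: exp(c) + (-1)·1 = 0 ⇒ exp(c) = 1
  r2: exp(D) + (1)·1 = 0 ⇒ exp(D) = -1
Π_1 = c · D^-1 · t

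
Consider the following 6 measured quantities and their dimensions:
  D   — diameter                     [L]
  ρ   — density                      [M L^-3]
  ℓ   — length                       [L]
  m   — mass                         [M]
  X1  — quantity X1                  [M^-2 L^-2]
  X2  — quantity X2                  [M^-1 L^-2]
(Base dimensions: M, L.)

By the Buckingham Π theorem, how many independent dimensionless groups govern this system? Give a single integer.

Write exponents as rows M,L / cols D,ρ,ℓ,m,X1,X2:
  M: [ 0  1  0  1 -2 -1]
  L: [ 1 -3  1  0 -2 -2]
Echelon form has 2 nonzero rows (pivots: D,ρ)
6 vars − rank 2 = 4 Π groups

4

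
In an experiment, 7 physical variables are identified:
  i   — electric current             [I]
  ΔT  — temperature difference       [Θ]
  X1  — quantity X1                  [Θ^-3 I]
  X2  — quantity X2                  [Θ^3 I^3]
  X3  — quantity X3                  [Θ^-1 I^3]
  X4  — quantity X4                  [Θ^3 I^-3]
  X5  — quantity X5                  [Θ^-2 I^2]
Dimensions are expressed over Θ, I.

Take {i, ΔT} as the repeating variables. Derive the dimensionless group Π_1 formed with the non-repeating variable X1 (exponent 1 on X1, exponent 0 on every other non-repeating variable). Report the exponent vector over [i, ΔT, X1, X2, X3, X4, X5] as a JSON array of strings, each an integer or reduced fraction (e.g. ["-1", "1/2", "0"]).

["-1", "3", "1", "0", "0", "0", "0"]

Dimensional matrix (Θ×I by i×ΔT×X1×X2×X3×X4×X5):
  Θ: [ 0  1 -3  3 -1  3 -2]
  I: [ 1  0  1  3  3 -3  2]
Row reduction gives pivot columns i,ΔT; rank = 2
Pivot set = {i,ΔT}, free = {X1,X2,X3,X4,X5}
RREF:
  r0: [   1    0    1    3    3   -3    2]
  r1: [   0    1   -3    3   -1    3   -2]
Fix exponent of X1 at 1, X2 at 0, X3 at 0, X4 at 0, X5 at 0; solve each RREF row for its pivot's exponent:
  r0: exp(i) + (1)·1 = 0 ⇒ exp(i) = -1
  r1: exp(ΔT) + (-3)·1 = 0 ⇒ exp(ΔT) = 3
Π_1 = i^-1 · ΔT^3 · X1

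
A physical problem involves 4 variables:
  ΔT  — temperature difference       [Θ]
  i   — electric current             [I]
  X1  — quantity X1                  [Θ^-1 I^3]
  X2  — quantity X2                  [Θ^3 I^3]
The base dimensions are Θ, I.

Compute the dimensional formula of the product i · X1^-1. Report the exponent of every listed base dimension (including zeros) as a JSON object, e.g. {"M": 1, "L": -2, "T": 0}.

{"Θ": 1, "I": -2}

Write exponents as rows Θ,I / cols ΔT,i,X1,X2:
  Θ: [ 1  0 -1  3]
  I: [ 0  1  3  3]
  [Θ]: (1)·0+(-1)·-1 = 1
  [I]: (1)·1+(-1)·3 = -2
⇒ Θ I^-2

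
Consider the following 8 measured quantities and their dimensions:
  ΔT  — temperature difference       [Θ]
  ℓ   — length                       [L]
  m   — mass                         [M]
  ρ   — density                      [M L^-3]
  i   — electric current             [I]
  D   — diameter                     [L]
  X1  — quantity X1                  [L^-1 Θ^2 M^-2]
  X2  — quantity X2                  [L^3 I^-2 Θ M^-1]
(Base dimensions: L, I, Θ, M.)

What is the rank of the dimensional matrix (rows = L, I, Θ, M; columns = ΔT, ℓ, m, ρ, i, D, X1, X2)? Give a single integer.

Dimensional matrix (L×I×Θ×M by ΔT×ℓ×m×ρ×i×D×X1×X2):
  L: [ 0  1  0 -3  0  1 -1  3]
  I: [ 0  0  0  0  1  0  0 -2]
  Θ: [ 1  0  0  0  0  0  2  1]
  M: [ 0  0  1  1  0  0 -2 -1]
RREF → pivots at {ΔT,ℓ,m,i} ⇒ r = 4

4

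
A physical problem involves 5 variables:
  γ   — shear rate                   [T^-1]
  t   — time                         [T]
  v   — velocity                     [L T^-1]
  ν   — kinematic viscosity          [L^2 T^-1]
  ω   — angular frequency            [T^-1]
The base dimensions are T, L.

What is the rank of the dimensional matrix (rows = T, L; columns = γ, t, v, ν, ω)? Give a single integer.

2

Dimensional matrix (T×L by γ×t×v×ν×ω):
  T: [-1  1 -1 -1 -1]
  L: [ 0  0  1  2  0]
RREF → pivots at {γ,v} ⇒ r = 2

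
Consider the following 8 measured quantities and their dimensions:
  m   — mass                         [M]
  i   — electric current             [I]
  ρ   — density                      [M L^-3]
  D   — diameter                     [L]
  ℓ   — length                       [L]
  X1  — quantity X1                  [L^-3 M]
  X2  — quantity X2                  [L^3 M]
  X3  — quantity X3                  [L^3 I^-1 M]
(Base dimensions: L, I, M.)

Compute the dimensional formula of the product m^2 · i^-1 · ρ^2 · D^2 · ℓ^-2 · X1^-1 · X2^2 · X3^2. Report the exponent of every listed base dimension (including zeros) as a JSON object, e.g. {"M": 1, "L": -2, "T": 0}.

Dimensional matrix (L×I×M by m×i×ρ×D×ℓ×X1×X2×X3):
  L: [ 0  0 -3  1  1 -3  3  3]
  I: [ 0  1  0  0  0  0  0 -1]
  M: [ 1  0  1  0  0  1  1  1]
  [L]: (2)·0+(-1)·0+(2)·-3+(2)·1+(-2)·1+(-1)·-3+(2)·3+(2)·3 = 9
  [I]: (2)·0+(-1)·1+(2)·0+(2)·0+(-2)·0+(-1)·0+(2)·0+(2)·-1 = -3
  [M]: (2)·1+(-1)·0+(2)·1+(2)·0+(-2)·0+(-1)·1+(2)·1+(2)·1 = 7
⇒ L^9 I^-3 M^7

{"L": 9, "I": -3, "M": 7}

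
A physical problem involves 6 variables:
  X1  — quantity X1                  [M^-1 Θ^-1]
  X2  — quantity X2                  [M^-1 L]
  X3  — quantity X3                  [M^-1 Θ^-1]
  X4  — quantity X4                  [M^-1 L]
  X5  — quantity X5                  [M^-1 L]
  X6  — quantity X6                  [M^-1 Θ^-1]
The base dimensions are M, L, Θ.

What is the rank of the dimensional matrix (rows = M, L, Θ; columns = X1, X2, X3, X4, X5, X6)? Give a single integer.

Dimensional matrix (M×L×Θ by X1×X2×X3×X4×X5×X6):
  M: [-1 -1 -1 -1 -1 -1]
  L: [ 0  1  0  1  1  0]
  Θ: [-1  0 -1  0  0 -1]
Row reduction gives pivot columns X1,X2; rank = 2

2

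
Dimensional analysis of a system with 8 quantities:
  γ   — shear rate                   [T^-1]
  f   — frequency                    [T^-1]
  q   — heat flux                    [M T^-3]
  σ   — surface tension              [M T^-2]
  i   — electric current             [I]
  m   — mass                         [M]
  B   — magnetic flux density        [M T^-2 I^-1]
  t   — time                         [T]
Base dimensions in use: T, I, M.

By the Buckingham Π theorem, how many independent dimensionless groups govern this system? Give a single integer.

Dimensional matrix (T×I×M by γ×f×q×σ×i×m×B×t):
  T: [-1 -1 -3 -2  0  0 -2  1]
  I: [ 0  0  0  0  1  0 -1  0]
  M: [ 0  0  1  1  0  1  1  0]
RREF → pivots at {γ,q,i} ⇒ r = 3
Π count = n − r = 8 − 3 = 5

5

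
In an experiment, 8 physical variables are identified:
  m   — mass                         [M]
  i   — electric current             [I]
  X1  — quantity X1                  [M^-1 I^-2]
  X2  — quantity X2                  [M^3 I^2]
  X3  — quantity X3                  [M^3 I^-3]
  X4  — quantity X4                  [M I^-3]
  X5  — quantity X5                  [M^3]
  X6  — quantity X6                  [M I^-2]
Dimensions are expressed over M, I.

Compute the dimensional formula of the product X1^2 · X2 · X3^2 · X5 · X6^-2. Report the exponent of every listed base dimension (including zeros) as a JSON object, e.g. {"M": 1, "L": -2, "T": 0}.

Dimensional matrix (M×I by m×i×X1×X2×X3×X4×X5×X6):
  M: [ 1  0 -1  3  3  1  3  1]
  I: [ 0  1 -2  2 -3 -3  0 -2]
  [M]: (2)·-1+(1)·3+(2)·3+(1)·3+(-2)·1 = 8
  [I]: (2)·-2+(1)·2+(2)·-3+(1)·0+(-2)·-2 = -4
⇒ M^8 I^-4

{"M": 8, "I": -4}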